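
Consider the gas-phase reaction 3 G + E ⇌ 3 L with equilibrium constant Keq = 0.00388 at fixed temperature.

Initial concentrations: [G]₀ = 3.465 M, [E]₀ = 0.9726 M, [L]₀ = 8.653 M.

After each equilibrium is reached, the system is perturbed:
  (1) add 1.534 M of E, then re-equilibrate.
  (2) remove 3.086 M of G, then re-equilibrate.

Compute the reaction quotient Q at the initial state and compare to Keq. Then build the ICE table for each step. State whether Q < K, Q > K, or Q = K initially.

Q₀ = 16.01 vs Keq = 0.00388 ⇒ Q>K, reverse
Step 1:
                  G         E         L
  init        3.465    0.9726     8.653
  Δ           6.393     2.131    -6.393
  eq          9.858     3.104      2.26
  solve Keq expr → x = -2.131; check Q = 0.00388
Then add 1.534 M of E.
Step 2:
                  G         E         L
  init        9.858     4.638      2.26
  Δ         -0.2447  -0.08157    0.2447
  eq          9.614     4.556     2.504
  solve Keq expr → x = 0.08157; check Q = 0.00388
Then remove 3.086 M of G.
Step 3:
                  G         E         L
  init        6.528     4.556     2.504
  Δ          0.6159    0.2053   -0.6159
  eq          7.144     4.761     1.888
  solve Keq expr → x = -0.2053; check Q = 0.00388

Q₀ = 16.01; Q > K (proceeds reverse)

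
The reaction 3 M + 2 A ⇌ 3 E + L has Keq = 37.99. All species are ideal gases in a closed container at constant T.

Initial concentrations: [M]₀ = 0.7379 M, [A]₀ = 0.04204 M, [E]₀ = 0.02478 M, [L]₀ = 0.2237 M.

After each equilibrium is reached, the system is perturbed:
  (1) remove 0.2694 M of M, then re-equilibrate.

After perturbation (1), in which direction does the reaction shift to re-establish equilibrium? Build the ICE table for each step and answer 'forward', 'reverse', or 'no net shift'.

Direction: reverse

Q₀ = 0.004793 vs Keq = 37.99 ⇒ Q<K, forward
Step 1:
                  M         A         E         L
  Initial    0.7379   0.04204   0.02478    0.2237
  Change   -0.05797  -0.03864   0.05797   0.01932
  Equil      0.6799  0.003396   0.08275     0.243
  solve Keq expr → x = 0.01932; check Q = 37.99
Then remove 0.2694 M of M.
Step 2:
                  M         A         E         L
  Initial    0.4105  0.003396   0.08275     0.243
  Change    0.00466  0.003107  -0.00466 -0.001553
  Equil      0.4152  0.006503   0.07809    0.2415
  solve Keq expr → x = -0.001553; check Q = 37.99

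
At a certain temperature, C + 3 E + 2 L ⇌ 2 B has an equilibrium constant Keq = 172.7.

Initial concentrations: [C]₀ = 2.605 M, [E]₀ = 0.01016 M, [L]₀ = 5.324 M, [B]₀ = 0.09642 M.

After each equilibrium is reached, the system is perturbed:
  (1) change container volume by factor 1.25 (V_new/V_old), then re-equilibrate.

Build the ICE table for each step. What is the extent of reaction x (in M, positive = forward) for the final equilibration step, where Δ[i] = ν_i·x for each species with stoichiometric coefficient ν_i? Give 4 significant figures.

x = -7.9064e-04 M

Q₀ = 120.1 vs Keq = 172.7 ⇒ Q<K, forward
Step 1:
                    C           E           L           B
  init          2.605     0.01016       5.324     0.09642
  Δ       -3.7081e-04   -0.001112 -7.4162e-04  7.4162e-04
  eq            2.605    0.009048       5.323     0.09716
  solve Keq expr → x = 3.7081e-04; check Q = 172.7
Then change container volume by factor 1.25 (V_new/V_old).
Step 2:
                    C           E           L           B
  init          2.084    0.007238       4.259     0.07773
  Δ        7.9064e-04    0.002372    0.001581   -0.001581
  eq            2.084     0.00961        4.26     0.07615
  solve Keq expr → x = -7.9064e-04; check Q = 172.7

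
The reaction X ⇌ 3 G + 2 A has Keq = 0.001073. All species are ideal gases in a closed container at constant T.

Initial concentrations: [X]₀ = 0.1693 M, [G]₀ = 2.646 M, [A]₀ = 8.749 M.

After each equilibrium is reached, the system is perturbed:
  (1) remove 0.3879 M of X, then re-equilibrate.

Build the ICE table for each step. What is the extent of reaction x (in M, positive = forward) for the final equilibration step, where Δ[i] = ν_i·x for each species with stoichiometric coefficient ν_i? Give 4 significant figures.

x = -0.001351 M

Q₀ = 8376 vs Keq = 0.001073 ⇒ Q>K, reverse
Step 1:
                   X          G          A
  I           0.1693      2.646      8.749
  C           0.8725     -2.618     -1.745
  E            1.042    0.02835      7.004
  solve Keq expr → x = -0.8725; check Q = 0.001073
Then remove 0.3879 M of X.
Step 2:
                   X          G          A
  I           0.6539    0.02835      7.004
  C         0.001351  -0.004054  -0.002702
  E           0.6553     0.0243      7.001
  solve Keq expr → x = -0.001351; check Q = 0.001073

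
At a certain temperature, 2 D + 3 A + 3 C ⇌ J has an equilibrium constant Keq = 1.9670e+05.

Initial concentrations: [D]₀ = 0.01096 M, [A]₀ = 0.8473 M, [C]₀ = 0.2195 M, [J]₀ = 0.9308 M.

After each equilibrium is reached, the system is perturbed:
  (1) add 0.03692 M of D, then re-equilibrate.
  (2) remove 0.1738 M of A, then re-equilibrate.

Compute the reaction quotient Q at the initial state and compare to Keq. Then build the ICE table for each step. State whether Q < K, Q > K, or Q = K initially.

Q₀ = 1.2045e+06; Q > K (proceeds reverse)

Q₀ = 1.2045e+06 vs Keq = 1.9670e+05 ⇒ Q>K, reverse
Step 1:
                  D         A         C         J
  init      0.01096    0.8473    0.2195    0.9308
  Δ         0.01224   0.01837   0.01837 -0.006122
  eq         0.0232    0.8657    0.2379    0.9247
  solve Keq expr → x = -0.006122; check Q = 1.9670e+05
Then add 0.03692 M of D.
Step 2:
                  D         A         C         J
  init      0.06012    0.8657    0.2379    0.9247
  Δ        -0.02693  -0.04039  -0.04039   0.01346
  eq         0.0332    0.8253    0.1975    0.9381
  solve Keq expr → x = 0.01346; check Q = 1.9670e+05
Then remove 0.1738 M of A.
Step 3:
                  D         A         C         J
  init       0.0332    0.6515    0.1975    0.9381
  Δ         0.00854   0.01281   0.01281  -0.00427
  eq        0.04174    0.6643    0.2103    0.9339
  solve Keq expr → x = -0.00427; check Q = 1.9670e+05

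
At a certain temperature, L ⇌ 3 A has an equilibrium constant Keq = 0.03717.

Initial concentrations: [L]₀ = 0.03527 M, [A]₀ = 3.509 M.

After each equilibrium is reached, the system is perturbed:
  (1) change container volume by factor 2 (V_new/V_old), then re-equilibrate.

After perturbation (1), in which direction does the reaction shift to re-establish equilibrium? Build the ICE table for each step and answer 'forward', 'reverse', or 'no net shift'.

Q₀ = 1225 vs Keq = 0.03717 ⇒ Q>K, reverse
Step 1:
                  L         A
  Initial   0.03527     3.509
  Change      1.055    -3.165
  Equil        1.09    0.3435
  solve Keq expr → x = -1.055; check Q = 0.03717
Then change container volume by factor 2 (V_new/V_old).
Step 2:
                  L         A
  Initial    0.5452    0.1718
  Change   -0.03183   0.09548
  Equil      0.5134    0.2672
  solve Keq expr → x = 0.03183; check Q = 0.03717

Direction: forward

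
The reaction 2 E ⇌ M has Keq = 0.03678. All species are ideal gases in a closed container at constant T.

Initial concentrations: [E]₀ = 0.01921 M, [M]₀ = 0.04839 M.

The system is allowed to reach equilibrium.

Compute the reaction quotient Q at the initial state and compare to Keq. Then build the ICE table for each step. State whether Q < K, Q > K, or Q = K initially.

Q₀ = 131.1 vs Keq = 0.03678 ⇒ Q>K, reverse
Step 1:
                  E         M
  init      0.01921   0.04839
  Δ         0.09581   -0.0479
  eq          0.115 4.8656e-04
  solve Keq expr → x = -0.0479; check Q = 0.03678

Q₀ = 131.1; Q > K (proceeds reverse)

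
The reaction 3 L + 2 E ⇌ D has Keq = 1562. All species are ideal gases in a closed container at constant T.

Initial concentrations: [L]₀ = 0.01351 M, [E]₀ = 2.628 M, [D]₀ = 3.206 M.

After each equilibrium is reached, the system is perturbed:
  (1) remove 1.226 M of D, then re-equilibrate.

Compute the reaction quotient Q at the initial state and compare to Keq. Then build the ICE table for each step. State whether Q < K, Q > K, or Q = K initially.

Q₀ = 1.8826e+05 vs Keq = 1562 ⇒ Q>K, reverse
Step 1:
                    L           E           D
  Initial     0.01351       2.628       3.206
  Change      0.05252     0.03501    -0.01751
  Equil       0.06603       2.663       3.188
  solve Keq expr → x = -0.01751; check Q = 1562
Then remove 1.226 M of D.
Step 2:
                    L           E           D
  Initial     0.06603       2.663       1.962
  Change     -0.00974   -0.006493    0.003247
  Equil       0.05629       2.657       1.966
  solve Keq expr → x = 0.003247; check Q = 1562

Q₀ = 1.8826e+05; Q > K (proceeds reverse)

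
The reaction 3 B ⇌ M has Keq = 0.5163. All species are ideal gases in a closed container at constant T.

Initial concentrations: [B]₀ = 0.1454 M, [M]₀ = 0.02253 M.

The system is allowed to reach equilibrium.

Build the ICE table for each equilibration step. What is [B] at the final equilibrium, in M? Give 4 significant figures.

Q₀ = 7.329 vs Keq = 0.5163 ⇒ Q>K, reverse
Step 1:
                  B         M
  init       0.1454   0.02253
  Δ          0.0551  -0.01837
  eq         0.2005  0.004162
  solve Keq expr → x = -0.01837; check Q = 0.5163

[B]_eq = 0.2005 M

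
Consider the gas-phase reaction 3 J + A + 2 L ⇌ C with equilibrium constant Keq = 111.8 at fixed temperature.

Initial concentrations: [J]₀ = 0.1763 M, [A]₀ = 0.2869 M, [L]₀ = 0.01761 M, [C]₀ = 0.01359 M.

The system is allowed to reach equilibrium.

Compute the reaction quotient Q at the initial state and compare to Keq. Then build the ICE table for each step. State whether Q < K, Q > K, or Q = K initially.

Q₀ = 2.7875e+04; Q > K (proceeds reverse)

Q₀ = 2.7875e+04 vs Keq = 111.8 ⇒ Q>K, reverse
Step 1:
                    J           A           L           C
  I            0.1763      0.2869     0.01761     0.01359
  C           0.03887     0.01296     0.02591    -0.01296
  E            0.2152      0.2999     0.04352  6.3268e-04
  solve Keq expr → x = -0.01296; check Q = 111.8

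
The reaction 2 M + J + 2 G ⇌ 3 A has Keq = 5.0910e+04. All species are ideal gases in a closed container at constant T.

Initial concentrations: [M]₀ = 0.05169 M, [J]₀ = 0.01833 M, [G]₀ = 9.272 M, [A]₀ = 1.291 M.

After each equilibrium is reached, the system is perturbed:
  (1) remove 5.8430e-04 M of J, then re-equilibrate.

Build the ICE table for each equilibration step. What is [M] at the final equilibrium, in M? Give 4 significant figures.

Q₀ = 511 vs Keq = 5.0910e+04 ⇒ Q<K, forward
Step 1:
                    M           J           G           A
  I           0.05169     0.01833       9.272       1.291
  C          -0.03336    -0.01668    -0.03336     0.05004
  E           0.01833    0.001651       9.239       1.341
  solve Keq expr → x = 0.01668; check Q = 5.0910e+04
Then remove 5.8430e-04 M of J.
Step 2:
                    M           J           G           A
  I           0.01833    0.001067       9.239       1.341
  C        8.6756e-04  4.3378e-04  8.6756e-04   -0.001301
  E            0.0192    0.001501        9.24        1.34
  solve Keq expr → x = -4.3378e-04; check Q = 5.0910e+04

[M]_eq = 0.0192 M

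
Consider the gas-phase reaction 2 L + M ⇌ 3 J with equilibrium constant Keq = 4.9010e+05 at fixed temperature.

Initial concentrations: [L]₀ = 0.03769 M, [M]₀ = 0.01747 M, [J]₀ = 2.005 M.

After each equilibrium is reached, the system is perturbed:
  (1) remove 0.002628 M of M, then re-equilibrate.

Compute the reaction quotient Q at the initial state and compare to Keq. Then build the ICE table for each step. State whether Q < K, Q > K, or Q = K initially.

Q₀ = 3.2479e+05 vs Keq = 4.9010e+05 ⇒ Q<K, forward
Step 1:
                  L         M         J
  Initial   0.03769   0.01747     2.005
  Change  -0.004596 -0.002298  0.006894
  Equil     0.03309   0.01517     2.012
  solve Keq expr → x = 0.002298; check Q = 4.9010e+05
Then remove 0.002628 M of M.
Step 2:
                  L         M         J
  Initial   0.03309   0.01254     2.012
  Change   0.001914 9.5677e-04  -0.00287
  Equil     0.03501    0.0135     2.009
  solve Keq expr → x = -9.5677e-04; check Q = 4.9010e+05

Q₀ = 3.2479e+05; Q < K (proceeds forward)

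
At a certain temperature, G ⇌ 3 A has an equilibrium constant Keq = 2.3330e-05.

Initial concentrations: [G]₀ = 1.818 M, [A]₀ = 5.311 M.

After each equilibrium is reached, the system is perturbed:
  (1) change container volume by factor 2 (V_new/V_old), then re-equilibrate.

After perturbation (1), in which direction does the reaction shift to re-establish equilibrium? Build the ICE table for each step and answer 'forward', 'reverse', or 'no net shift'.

Q₀ = 82.4 vs Keq = 2.3330e-05 ⇒ Q>K, reverse
Step 1:
                  G         A
  Initial     1.818     5.311
  Change      1.756    -5.267
  Equil       3.574   0.04369
  solve Keq expr → x = -1.756; check Q = 2.3330e-05
Then change container volume by factor 2 (V_new/V_old).
Step 2:
                  G         A
  Initial     1.787   0.02184
  Change  -0.004268    0.0128
  Equil       1.783   0.03465
  solve Keq expr → x = 0.004268; check Q = 2.3330e-05

Direction: forward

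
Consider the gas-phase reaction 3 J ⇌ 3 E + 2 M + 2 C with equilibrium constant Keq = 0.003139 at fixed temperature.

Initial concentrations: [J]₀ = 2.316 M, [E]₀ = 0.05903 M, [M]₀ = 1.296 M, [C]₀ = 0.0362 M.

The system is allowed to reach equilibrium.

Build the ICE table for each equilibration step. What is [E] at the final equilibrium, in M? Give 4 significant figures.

Q₀ = 3.6444e-08 vs Keq = 0.003139 ⇒ Q<K, forward
Step 1:
                    J           E           M           C
  init          2.316     0.05903       1.296      0.0362
  Δ           -0.4014      0.4014      0.2676      0.2676
  eq            1.915      0.4604       1.564      0.3038
  solve Keq expr → x = 0.1338; check Q = 0.003139

[E]_eq = 0.4604 M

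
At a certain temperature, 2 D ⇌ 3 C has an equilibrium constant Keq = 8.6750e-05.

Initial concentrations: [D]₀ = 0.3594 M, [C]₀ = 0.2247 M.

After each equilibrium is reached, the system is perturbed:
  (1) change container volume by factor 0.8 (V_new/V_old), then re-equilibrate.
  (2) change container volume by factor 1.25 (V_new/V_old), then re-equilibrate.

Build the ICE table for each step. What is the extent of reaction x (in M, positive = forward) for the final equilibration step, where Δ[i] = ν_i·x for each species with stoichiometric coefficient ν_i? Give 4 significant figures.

Q₀ = 0.08783 vs Keq = 8.6750e-05 ⇒ Q>K, reverse
Step 1:
                    D           C
  init         0.3594      0.2247
  Δ            0.1314     -0.1972
  eq           0.4908     0.02755
  solve Keq expr → x = -0.06572; check Q = 8.6750e-05
Then change container volume by factor 0.8 (V_new/V_old).
Step 2:
                    D           C
  init         0.6135     0.03443
  Δ          0.001608   -0.002412
  eq           0.6152     0.03202
  solve Keq expr → x = -8.0410e-04; check Q = 8.6750e-05
Then change container volume by factor 1.25 (V_new/V_old).
Step 3:
                    D           C
  init         0.4921     0.02562
  Δ         -0.001287     0.00193
  eq           0.4908     0.02755
  solve Keq expr → x = 6.4328e-04; check Q = 8.6750e-05

x = 6.4328e-04 M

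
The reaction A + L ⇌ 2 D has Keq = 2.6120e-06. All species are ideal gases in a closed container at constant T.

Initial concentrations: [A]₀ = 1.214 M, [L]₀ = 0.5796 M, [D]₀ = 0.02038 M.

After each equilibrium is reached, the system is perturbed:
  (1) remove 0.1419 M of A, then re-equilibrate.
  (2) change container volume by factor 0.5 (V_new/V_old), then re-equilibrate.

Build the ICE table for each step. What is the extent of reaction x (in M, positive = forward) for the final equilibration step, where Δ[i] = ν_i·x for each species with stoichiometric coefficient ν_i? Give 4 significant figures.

Q₀ = 5.9028e-04 vs Keq = 2.6120e-06 ⇒ Q>K, reverse
Step 1:
                    A           L           D
  I             1.214      0.5796     0.02038
  C          0.009504    0.009504    -0.01901
  E             1.224      0.5891    0.001372
  solve Keq expr → x = -0.009504; check Q = 2.6120e-06
Then remove 0.1419 M of A.
Step 2:
                    A           L           D
  I             1.082      0.5891    0.001372
  C        4.0974e-05  4.0974e-05 -8.1949e-05
  E             1.082      0.5891     0.00129
  solve Keq expr → x = -4.0974e-05; check Q = 2.6120e-06
Then change container volume by factor 0.5 (V_new/V_old).
Step 3:
                    A           L           D
  I             2.163       1.178     0.00258
  C                 0           0           0
  E             2.163       1.178     0.00258
  solve Keq expr → x = 0; check Q = 2.6120e-06

x = 0 M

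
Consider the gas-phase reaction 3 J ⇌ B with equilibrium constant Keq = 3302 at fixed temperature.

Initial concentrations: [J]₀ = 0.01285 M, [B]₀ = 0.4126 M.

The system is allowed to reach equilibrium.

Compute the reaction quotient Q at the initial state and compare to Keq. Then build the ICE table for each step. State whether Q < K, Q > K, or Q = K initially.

Q₀ = 1.9446e+05; Q > K (proceeds reverse)

Q₀ = 1.9446e+05 vs Keq = 3302 ⇒ Q>K, reverse
Step 1:
                    J           B
  init        0.01285      0.4126
  Δ           0.03665    -0.01222
  eq           0.0495      0.4004
  solve Keq expr → x = -0.01222; check Q = 3302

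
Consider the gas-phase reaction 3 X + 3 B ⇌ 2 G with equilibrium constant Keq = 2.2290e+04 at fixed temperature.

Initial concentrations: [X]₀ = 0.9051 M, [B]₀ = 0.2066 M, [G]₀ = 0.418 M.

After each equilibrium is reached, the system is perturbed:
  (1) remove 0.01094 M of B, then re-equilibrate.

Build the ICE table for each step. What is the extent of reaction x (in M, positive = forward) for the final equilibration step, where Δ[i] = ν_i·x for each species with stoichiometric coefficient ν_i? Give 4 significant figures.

x = -0.003409 M

Q₀ = 26.72 vs Keq = 2.2290e+04 ⇒ Q<K, forward
Step 1:
                   X          B          G
  I           0.9051     0.2066      0.418
  C          -0.1746    -0.1746     0.1164
  E           0.7305    0.03203     0.5344
  solve Keq expr → x = 0.05819; check Q = 2.2290e+04
Then remove 0.01094 M of B.
Step 2:
                   X          B          G
  I           0.7305    0.02109     0.5344
  C          0.01023    0.01023  -0.006819
  E           0.7408    0.03132     0.5276
  solve Keq expr → x = -0.003409; check Q = 2.2290e+04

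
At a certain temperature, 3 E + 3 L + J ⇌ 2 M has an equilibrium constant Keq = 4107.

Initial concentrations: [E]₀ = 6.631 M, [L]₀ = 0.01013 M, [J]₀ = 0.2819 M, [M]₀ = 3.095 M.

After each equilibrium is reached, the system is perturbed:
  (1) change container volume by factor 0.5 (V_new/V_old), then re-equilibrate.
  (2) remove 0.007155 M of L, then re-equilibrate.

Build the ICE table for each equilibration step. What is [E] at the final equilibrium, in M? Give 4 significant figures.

Q₀ = 1.1211e+05 vs Keq = 4107 ⇒ Q>K, reverse
Step 1:
                   E          L          J          M
  init         6.631    0.01013     0.2819      3.095
  Δ          0.01996    0.01996   0.006653   -0.01331
  eq           6.651    0.03009     0.2886      3.082
  solve Keq expr → x = -0.006653; check Q = 4107
Then change container volume by factor 0.5 (V_new/V_old).
Step 2:
                   E          L          J          M
  init          13.3    0.06018     0.5771      6.163
  Δ         -0.04095   -0.04095   -0.01365     0.0273
  eq           13.26    0.01922     0.5635      6.191
  solve Keq expr → x = 0.01365; check Q = 4107
Then remove 0.007155 M of L.
Step 3:
                   E          L          J          M
  init         13.26    0.01207     0.5635      6.191
  Δ         0.007108   0.007108   0.002369  -0.004739
  eq           13.27    0.01917     0.5658      6.186
  solve Keq expr → x = -0.002369; check Q = 4107

[E]_eq = 13.27 M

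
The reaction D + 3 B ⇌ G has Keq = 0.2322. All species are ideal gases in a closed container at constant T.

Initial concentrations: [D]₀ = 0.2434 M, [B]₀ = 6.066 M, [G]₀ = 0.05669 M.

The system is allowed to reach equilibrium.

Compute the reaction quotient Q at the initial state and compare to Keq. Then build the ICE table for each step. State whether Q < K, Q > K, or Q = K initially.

Q₀ = 0.001043; Q < K (proceeds forward)

Q₀ = 0.001043 vs Keq = 0.2322 ⇒ Q<K, forward
Step 1:
                    D           B           G
  init         0.2434       6.066     0.05669
  Δ           -0.2352     -0.7057      0.2352
  eq         0.008163        5.36      0.2919
  solve Keq expr → x = 0.2352; check Q = 0.2322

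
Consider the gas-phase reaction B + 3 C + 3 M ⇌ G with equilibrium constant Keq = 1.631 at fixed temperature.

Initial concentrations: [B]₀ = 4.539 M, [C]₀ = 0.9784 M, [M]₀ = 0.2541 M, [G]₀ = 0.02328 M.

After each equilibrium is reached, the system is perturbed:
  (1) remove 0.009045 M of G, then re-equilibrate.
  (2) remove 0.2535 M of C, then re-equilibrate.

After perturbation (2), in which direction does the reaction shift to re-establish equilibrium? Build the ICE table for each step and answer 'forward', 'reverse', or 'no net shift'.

Direction: reverse

Q₀ = 0.3338 vs Keq = 1.631 ⇒ Q<K, forward
Step 1:
                   B          C          M          G
  init         4.539     0.9784     0.2541    0.02328
  Δ         -0.01955   -0.05864   -0.05864    0.01955
  eq           4.519     0.9198     0.1955    0.04283
  solve Keq expr → x = 0.01955; check Q = 1.631
Then remove 0.009045 M of G.
Step 2:
                   B          C          M          G
  init         4.519     0.9198     0.1955    0.03378
  Δ        -0.002773  -0.008319  -0.008319   0.002773
  eq           4.517     0.9114     0.1871    0.03656
  solve Keq expr → x = 0.002773; check Q = 1.631
Then remove 0.2535 M of C.
Step 3:
                   B          C          M          G
  init         4.517     0.6579     0.1871    0.03656
  Δ          0.01082    0.03246    0.03246   -0.01082
  eq           4.528     0.6904     0.2196    0.02573
  solve Keq expr → x = -0.01082; check Q = 1.631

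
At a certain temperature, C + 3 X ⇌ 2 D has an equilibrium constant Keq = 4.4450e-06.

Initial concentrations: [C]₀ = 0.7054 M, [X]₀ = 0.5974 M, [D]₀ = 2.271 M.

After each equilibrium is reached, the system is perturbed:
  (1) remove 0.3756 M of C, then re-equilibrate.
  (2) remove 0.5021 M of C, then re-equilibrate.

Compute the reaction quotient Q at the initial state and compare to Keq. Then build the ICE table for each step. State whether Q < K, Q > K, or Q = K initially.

Q₀ = 34.29 vs Keq = 4.4450e-06 ⇒ Q>K, reverse
Step 1:
                   C          X          D
  Initial     0.7054     0.5974      2.271
  Change       1.124      3.373     -2.248
  Equil         1.83       3.97    0.02256
  solve Keq expr → x = -1.124; check Q = 4.4450e-06
Then remove 0.3756 M of C.
Step 2:
                   C          X          D
  Initial      1.454       3.97    0.02256
  Change    0.001206   0.003619  -0.002413
  Equil        1.455      3.974    0.02015
  solve Keq expr → x = -0.001206; check Q = 4.4450e-06
Then remove 0.5021 M of C.
Step 3:
                   C          X          D
  Initial     0.9531      3.974    0.02015
  Change    0.001895   0.005686  -0.003791
  Equil        0.955      3.979    0.01636
  solve Keq expr → x = -0.001895; check Q = 4.4450e-06

Q₀ = 34.29; Q > K (proceeds reverse)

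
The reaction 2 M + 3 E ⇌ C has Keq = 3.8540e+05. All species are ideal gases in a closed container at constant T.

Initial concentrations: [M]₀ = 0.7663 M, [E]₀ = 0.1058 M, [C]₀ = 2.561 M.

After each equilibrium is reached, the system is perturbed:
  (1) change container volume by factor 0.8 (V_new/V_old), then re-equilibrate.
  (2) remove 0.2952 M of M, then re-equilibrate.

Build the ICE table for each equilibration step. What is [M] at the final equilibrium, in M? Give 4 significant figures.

Q₀ = 3683 vs Keq = 3.8540e+05 ⇒ Q<K, forward
Step 1:
                  M         E         C
  I          0.7663    0.1058     2.561
  C        -0.05475  -0.08213   0.02738
  E          0.7115   0.02367     2.588
  solve Keq expr → x = 0.02738; check Q = 3.8540e+05
Then change container volume by factor 0.8 (V_new/V_old).
Step 2:
                  M         E         C
  I          0.8894   0.02959     3.235
  C       -0.005017 -0.007526  0.002509
  E          0.8844   0.02206     3.238
  solve Keq expr → x = 0.002509; check Q = 3.8540e+05
Then remove 0.2952 M of M.
Step 3:
                  M         E         C
  I          0.5892   0.02206     3.238
  C        0.004473  0.006709 -0.002236
  E          0.5937   0.02877     3.236
  solve Keq expr → x = -0.002236; check Q = 3.8540e+05

[M]_eq = 0.5937 M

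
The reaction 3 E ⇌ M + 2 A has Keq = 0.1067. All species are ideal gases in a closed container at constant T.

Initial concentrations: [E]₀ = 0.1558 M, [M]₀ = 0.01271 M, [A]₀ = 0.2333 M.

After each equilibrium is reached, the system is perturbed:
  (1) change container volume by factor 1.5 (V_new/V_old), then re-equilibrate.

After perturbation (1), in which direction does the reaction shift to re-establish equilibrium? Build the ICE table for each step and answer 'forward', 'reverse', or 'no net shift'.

Direction: no net shift

Q₀ = 0.1829 vs Keq = 0.1067 ⇒ Q>K, reverse
Step 1:
                  E         M         A
  Initial    0.1558   0.01271    0.2333
  Change   0.009836 -0.003279 -0.006558
  Equil      0.1656  0.009431    0.2267
  solve Keq expr → x = -0.003279; check Q = 0.1067
Then change container volume by factor 1.5 (V_new/V_old).
Step 2:
                  E         M         A
  Initial    0.1104  0.006287    0.1512
  Change          0         0         0
  Equil      0.1104  0.006287    0.1512
  solve Keq expr → x = 0; check Q = 0.1067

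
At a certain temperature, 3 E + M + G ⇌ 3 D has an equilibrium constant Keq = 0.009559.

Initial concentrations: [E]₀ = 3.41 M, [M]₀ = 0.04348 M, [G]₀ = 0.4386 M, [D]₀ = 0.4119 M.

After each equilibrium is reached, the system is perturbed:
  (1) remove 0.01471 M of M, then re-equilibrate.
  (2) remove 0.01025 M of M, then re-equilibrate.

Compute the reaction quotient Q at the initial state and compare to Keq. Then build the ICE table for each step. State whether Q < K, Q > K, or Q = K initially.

Q₀ = 0.09242; Q > K (proceeds reverse)

Q₀ = 0.09242 vs Keq = 0.009559 ⇒ Q>K, reverse
Step 1:
                    E           M           G           D
  Initial        3.41     0.04348      0.4386      0.4119
  Change       0.1444     0.04813     0.04813     -0.1444
  Equil         3.554     0.09161      0.4867      0.2675
  solve Keq expr → x = -0.04813; check Q = 0.009559
Then remove 0.01471 M of M.
Step 2:
                    E           M           G           D
  Initial       3.554      0.0769      0.4867      0.2675
  Change      0.01018    0.003392    0.003392    -0.01018
  Equil         3.565      0.0803      0.4901      0.2573
  solve Keq expr → x = -0.003392; check Q = 0.009559
Then remove 0.01025 M of M.
Step 3:
                    E           M           G           D
  Initial       3.565     0.07005      0.4901      0.2573
  Change     0.007575    0.002525    0.002525   -0.007575
  Equil         3.572     0.07257      0.4927      0.2497
  solve Keq expr → x = -0.002525; check Q = 0.009559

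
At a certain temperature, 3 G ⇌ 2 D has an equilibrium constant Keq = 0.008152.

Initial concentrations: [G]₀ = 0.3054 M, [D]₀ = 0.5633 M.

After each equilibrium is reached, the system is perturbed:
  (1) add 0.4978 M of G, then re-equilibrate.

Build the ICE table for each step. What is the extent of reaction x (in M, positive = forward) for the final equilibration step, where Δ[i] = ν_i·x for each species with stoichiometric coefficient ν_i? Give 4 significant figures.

Q₀ = 11.14 vs Keq = 0.008152 ⇒ Q>K, reverse
Step 1:
                    G           D
  I            0.3054      0.5633
  C             0.707     -0.4713
  E             1.012     0.09197
  solve Keq expr → x = -0.2357; check Q = 0.008152
Then add 0.4978 M of G.
Step 2:
                    G           D
  I              1.51     0.09197
  C          -0.09101     0.06068
  E             1.419      0.1526
  solve Keq expr → x = 0.03034; check Q = 0.008152

x = 0.03034 M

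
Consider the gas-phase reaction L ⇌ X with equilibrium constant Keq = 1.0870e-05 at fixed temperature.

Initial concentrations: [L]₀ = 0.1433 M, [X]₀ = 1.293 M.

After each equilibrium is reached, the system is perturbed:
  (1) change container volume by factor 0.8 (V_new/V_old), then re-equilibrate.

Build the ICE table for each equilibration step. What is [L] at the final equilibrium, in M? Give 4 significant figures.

[L]_eq = 1.795 M

Q₀ = 9.023 vs Keq = 1.0870e-05 ⇒ Q>K, reverse
Step 1:
                   L          X
  init        0.1433      1.293
  Δ            1.293     -1.293
  eq           1.436 1.5612e-05
  solve Keq expr → x = -1.293; check Q = 1.0870e-05
Then change container volume by factor 0.8 (V_new/V_old).
Step 2:
                   L          X
  init         1.795 1.9516e-05
  Δ                0          0
  eq           1.795 1.9516e-05
  solve Keq expr → x = 0; check Q = 1.0870e-05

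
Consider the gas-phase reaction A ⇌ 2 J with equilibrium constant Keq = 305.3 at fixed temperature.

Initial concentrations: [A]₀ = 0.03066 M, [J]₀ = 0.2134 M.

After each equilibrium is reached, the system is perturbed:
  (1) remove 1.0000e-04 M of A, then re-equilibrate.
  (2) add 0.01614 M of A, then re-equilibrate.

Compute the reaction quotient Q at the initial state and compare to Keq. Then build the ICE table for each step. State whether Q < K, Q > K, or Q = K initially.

Q₀ = 1.485; Q < K (proceeds forward)

Q₀ = 1.485 vs Keq = 305.3 ⇒ Q<K, forward
Step 1:
                   A          J
  I          0.03066     0.2134
  C         -0.03041    0.06083
  E       2.4632e-04     0.2742
  solve Keq expr → x = 0.03041; check Q = 305.3
Then remove 1.0000e-04 M of A.
Step 2:
                   A          J
  I       1.4632e-04     0.2742
  C       9.9642e-05 -1.9928e-04
  E       2.4596e-04      0.274
  solve Keq expr → x = -9.9642e-05; check Q = 305.3
Then add 0.01614 M of A.
Step 3:
                   A          J
  I          0.01639      0.274
  C         -0.01608    0.03216
  E       3.0707e-04     0.3062
  solve Keq expr → x = 0.01608; check Q = 305.3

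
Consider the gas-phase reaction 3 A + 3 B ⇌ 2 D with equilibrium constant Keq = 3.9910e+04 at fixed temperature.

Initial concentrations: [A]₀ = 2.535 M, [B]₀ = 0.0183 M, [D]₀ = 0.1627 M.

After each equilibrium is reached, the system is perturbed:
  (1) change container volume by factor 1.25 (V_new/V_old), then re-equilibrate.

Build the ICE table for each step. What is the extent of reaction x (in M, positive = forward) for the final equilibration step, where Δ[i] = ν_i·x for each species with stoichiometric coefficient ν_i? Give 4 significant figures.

x = -3.2775e-04 M

Q₀ = 265.1 vs Keq = 3.9910e+04 ⇒ Q<K, forward
Step 1:
                    A           B           D
  I             2.535      0.0183      0.1627
  C           -0.0147     -0.0147    0.009801
  E              2.52    0.003598      0.1725
  solve Keq expr → x = 0.004901; check Q = 3.9910e+04
Then change container volume by factor 1.25 (V_new/V_old).
Step 2:
                    A           B           D
  I             2.016    0.002878       0.138
  C        9.8324e-04  9.8324e-04 -6.5549e-04
  E             2.017    0.003862      0.1373
  solve Keq expr → x = -3.2775e-04; check Q = 3.9910e+04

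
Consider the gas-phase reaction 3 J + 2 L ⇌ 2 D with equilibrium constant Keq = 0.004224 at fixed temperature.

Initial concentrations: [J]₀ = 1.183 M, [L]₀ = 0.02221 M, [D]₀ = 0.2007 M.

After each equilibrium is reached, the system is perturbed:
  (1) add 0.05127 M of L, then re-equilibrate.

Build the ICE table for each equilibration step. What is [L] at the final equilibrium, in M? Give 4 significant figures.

Q₀ = 49.32 vs Keq = 0.004224 ⇒ Q>K, reverse
Step 1:
                  J         L         D
  init        1.183   0.02221    0.2007
  Δ           0.267     0.178    -0.178
  eq           1.45    0.2002   0.02272
  solve Keq expr → x = -0.08899; check Q = 0.004224
Then add 0.05127 M of L.
Step 2:
                  J         L         D
  init         1.45    0.2515   0.02272
  Δ       -0.007544 -0.005029  0.005029
  eq          1.442    0.2464   0.02775
  solve Keq expr → x = 0.002515; check Q = 0.004224

[L]_eq = 0.2464 M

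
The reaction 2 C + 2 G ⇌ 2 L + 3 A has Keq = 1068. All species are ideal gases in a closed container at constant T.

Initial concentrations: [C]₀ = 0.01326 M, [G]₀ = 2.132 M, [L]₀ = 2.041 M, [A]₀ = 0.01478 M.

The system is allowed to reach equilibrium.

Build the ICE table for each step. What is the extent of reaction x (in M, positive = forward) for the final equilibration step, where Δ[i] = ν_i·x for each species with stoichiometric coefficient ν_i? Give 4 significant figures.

x = 0.006535 M

Q₀ = 0.01683 vs Keq = 1068 ⇒ Q<K, forward
Step 1:
                  C         G         L         A
  I         0.01326     2.132     2.041   0.01478
  C        -0.01307  -0.01307   0.01307   0.01961
  E       1.8914e-04     2.119     2.054   0.03439
  solve Keq expr → x = 0.006535; check Q = 1068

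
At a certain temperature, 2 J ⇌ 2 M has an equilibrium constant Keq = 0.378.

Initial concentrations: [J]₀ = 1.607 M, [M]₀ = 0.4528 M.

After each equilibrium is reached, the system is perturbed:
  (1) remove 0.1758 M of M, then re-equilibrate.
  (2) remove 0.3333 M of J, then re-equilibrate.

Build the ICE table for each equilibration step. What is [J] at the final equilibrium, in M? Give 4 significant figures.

Q₀ = 0.07939 vs Keq = 0.378 ⇒ Q<K, forward
Step 1:
                    J           M
  init          1.607      0.4528
  Δ           -0.3314      0.3314
  eq            1.276      0.7842
  solve Keq expr → x = 0.1657; check Q = 0.378
Then remove 0.1758 M of M.
Step 2:
                    J           M
  init          1.276      0.6084
  Δ           -0.1089      0.1089
  eq            1.167      0.7173
  solve Keq expr → x = 0.05443; check Q = 0.378
Then remove 0.3333 M of J.
Step 3:
                    J           M
  init         0.8334      0.7173
  Δ            0.1269     -0.1269
  eq           0.9603      0.5904
  solve Keq expr → x = -0.06345; check Q = 0.378

[J]_eq = 0.9603 M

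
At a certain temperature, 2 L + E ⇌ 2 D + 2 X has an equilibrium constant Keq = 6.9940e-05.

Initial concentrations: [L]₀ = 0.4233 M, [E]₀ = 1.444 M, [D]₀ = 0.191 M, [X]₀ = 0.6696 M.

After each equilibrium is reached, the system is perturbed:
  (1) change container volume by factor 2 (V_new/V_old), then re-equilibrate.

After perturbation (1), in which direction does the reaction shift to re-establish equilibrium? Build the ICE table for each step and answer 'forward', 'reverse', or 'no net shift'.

Q₀ = 0.06322 vs Keq = 6.9940e-05 ⇒ Q>K, reverse
Step 1:
                  L         E         D         X
  Initial    0.4233     1.444     0.191    0.6696
  Change     0.1783   0.08916   -0.1783   -0.1783
  Equil      0.6016     1.533   0.01268    0.4913
  solve Keq expr → x = -0.08916; check Q = 6.9940e-05
Then change container volume by factor 2 (V_new/V_old).
Step 2:
                  L         E         D         X
  Initial    0.3008    0.7666   0.00634    0.2456
  Change  -0.002458 -0.001229  0.002458  0.002458
  Equil      0.2984    0.7654  0.008798    0.2481
  solve Keq expr → x = 0.001229; check Q = 6.9940e-05

Direction: forward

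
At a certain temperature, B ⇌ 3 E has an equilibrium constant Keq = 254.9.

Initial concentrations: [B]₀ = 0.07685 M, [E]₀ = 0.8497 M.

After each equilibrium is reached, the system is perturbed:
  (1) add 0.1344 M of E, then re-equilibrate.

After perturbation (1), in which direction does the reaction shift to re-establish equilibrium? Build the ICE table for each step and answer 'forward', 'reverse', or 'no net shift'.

Direction: reverse

Q₀ = 7.983 vs Keq = 254.9 ⇒ Q<K, forward
Step 1:
                  B         E
  Initial   0.07685    0.8497
  Change    -0.0721    0.2163
  Equil    0.004752     1.066
  solve Keq expr → x = 0.0721; check Q = 254.9
Then add 0.1344 M of E.
Step 2:
                  B         E
  Initial  0.004752       1.2
  Change   0.001936 -0.005807
  Equil    0.006688     1.195
  solve Keq expr → x = -0.001936; check Q = 254.9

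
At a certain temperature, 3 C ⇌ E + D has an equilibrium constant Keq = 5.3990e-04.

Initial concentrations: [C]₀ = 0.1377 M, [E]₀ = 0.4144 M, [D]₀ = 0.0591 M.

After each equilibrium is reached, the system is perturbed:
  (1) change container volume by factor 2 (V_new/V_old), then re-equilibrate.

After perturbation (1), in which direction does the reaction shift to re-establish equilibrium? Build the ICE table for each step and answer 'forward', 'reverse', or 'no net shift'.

Direction: reverse

Q₀ = 9.38 vs Keq = 5.3990e-04 ⇒ Q>K, reverse
Step 1:
                    C           E           D
  Initial      0.1377      0.4144      0.0591
  Change       0.1772    -0.05905    -0.05905
  Equil        0.3149      0.3553  4.7425e-05
  solve Keq expr → x = -0.05905; check Q = 5.3990e-04
Then change container volume by factor 2 (V_new/V_old).
Step 2:
                    C           E           D
  Initial      0.1574      0.1777  2.3712e-05
  Change   3.5542e-05 -1.1847e-05 -1.1847e-05
  Equil        0.1575      0.1777  1.1865e-05
  solve Keq expr → x = -1.1847e-05; check Q = 5.3990e-04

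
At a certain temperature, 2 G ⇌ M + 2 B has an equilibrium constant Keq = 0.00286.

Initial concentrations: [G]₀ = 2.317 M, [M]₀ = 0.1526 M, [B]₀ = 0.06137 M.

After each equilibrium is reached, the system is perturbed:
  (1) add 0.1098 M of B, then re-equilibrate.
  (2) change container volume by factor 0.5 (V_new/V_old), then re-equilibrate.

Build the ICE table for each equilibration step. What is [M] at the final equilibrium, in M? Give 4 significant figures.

[M]_eq = 0.3424 M

Q₀ = 1.0706e-04 vs Keq = 0.00286 ⇒ Q<K, forward
Step 1:
                    G           M           B
  init          2.317      0.1526     0.06137
  Δ           -0.1731     0.08654      0.1731
  eq            2.144      0.2391      0.2345
  solve Keq expr → x = 0.08654; check Q = 0.00286
Then add 0.1098 M of B.
Step 2:
                    G           M           B
  init          2.144      0.2391      0.3443
  Δ           0.07845    -0.03922    -0.07845
  eq            2.222      0.1999      0.2658
  solve Keq expr → x = -0.03922; check Q = 0.00286
Then change container volume by factor 0.5 (V_new/V_old).
Step 3:
                    G           M           B
  init          4.445      0.3998      0.5316
  Δ            0.1149    -0.05745     -0.1149
  eq             4.56      0.3424      0.4167
  solve Keq expr → x = -0.05745; check Q = 0.00286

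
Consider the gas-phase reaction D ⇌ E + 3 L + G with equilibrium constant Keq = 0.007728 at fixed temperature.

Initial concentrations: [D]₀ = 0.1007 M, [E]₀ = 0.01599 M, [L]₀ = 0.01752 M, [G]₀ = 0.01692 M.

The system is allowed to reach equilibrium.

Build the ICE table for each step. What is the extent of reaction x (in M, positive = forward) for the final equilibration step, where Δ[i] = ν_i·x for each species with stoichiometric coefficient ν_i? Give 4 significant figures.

x = 0.08007 M

Q₀ = 1.4448e-08 vs Keq = 0.007728 ⇒ Q<K, forward
Step 1:
                   D          E          L          G
  init        0.1007    0.01599    0.01752    0.01692
  Δ         -0.08007    0.08007     0.2402    0.08007
  eq         0.02063    0.09606     0.2577    0.09699
  solve Keq expr → x = 0.08007; check Q = 0.007728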